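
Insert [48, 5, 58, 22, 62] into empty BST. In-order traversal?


Insert 48: root
Insert 5: L from 48
Insert 58: R from 48
Insert 22: L from 48 -> R from 5
Insert 62: R from 48 -> R from 58

In-order: [5, 22, 48, 58, 62]


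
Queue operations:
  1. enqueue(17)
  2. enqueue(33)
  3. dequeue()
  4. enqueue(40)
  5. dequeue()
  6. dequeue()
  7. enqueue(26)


enqueue(17) -> [17]
enqueue(33) -> [17, 33]
dequeue()->17, [33]
enqueue(40) -> [33, 40]
dequeue()->33, [40]
dequeue()->40, []
enqueue(26) -> [26]

Final queue: [26]


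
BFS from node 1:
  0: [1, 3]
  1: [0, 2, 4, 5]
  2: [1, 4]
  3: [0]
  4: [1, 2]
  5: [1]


Visit 1, enqueue [0, 2, 4, 5]
Visit 0, enqueue [3]
Visit 2, enqueue []
Visit 4, enqueue []
Visit 5, enqueue []
Visit 3, enqueue []

BFS order: [1, 0, 2, 4, 5, 3]


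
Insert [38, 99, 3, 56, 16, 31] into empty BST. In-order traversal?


Insert 38: root
Insert 99: R from 38
Insert 3: L from 38
Insert 56: R from 38 -> L from 99
Insert 16: L from 38 -> R from 3
Insert 31: L from 38 -> R from 3 -> R from 16

In-order: [3, 16, 31, 38, 56, 99]


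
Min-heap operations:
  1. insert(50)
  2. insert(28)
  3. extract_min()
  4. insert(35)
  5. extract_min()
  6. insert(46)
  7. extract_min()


insert(50) -> [50]
insert(28) -> [28, 50]
extract_min()->28, [50]
insert(35) -> [35, 50]
extract_min()->35, [50]
insert(46) -> [46, 50]
extract_min()->46, [50]

Final heap: [50]


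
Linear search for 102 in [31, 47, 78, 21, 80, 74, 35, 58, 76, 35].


i=0: 31!=102
i=1: 47!=102
i=2: 78!=102
i=3: 21!=102
i=4: 80!=102
i=5: 74!=102
i=6: 35!=102
i=7: 58!=102
i=8: 76!=102
i=9: 35!=102

Not found, 10 comps


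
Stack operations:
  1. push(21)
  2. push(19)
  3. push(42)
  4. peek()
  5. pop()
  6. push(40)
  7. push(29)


push(21) -> [21]
push(19) -> [21, 19]
push(42) -> [21, 19, 42]
peek()->42
pop()->42, [21, 19]
push(40) -> [21, 19, 40]
push(29) -> [21, 19, 40, 29]

Final stack: [21, 19, 40, 29]


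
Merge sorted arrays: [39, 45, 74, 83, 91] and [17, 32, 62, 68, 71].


Take 17 from B
Take 32 from B
Take 39 from A
Take 45 from A
Take 62 from B
Take 68 from B
Take 71 from B

Merged: [17, 32, 39, 45, 62, 68, 71, 74, 83, 91]


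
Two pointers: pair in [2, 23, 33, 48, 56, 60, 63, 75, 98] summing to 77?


lo=0(2)+hi=8(98)=100
lo=0(2)+hi=7(75)=77

Yes: 2+75=77


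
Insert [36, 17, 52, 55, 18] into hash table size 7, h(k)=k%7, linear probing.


Insert 36: h=1 -> slot 1
Insert 17: h=3 -> slot 3
Insert 52: h=3, 1 probes -> slot 4
Insert 55: h=6 -> slot 6
Insert 18: h=4, 1 probes -> slot 5

Table: [None, 36, None, 17, 52, 18, 55]


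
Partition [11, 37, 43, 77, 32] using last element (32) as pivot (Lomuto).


Pivot: 32
  11 <= 32: advance i (no swap)
Place pivot at 1: [11, 32, 43, 77, 37]

Partitioned: [11, 32, 43, 77, 37]


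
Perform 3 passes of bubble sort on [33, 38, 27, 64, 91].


Initial: [33, 38, 27, 64, 91]
Pass 1: [33, 27, 38, 64, 91] (1 swaps)
Pass 2: [27, 33, 38, 64, 91] (1 swaps)
Pass 3: [27, 33, 38, 64, 91] (0 swaps)

After 3 passes: [27, 33, 38, 64, 91]


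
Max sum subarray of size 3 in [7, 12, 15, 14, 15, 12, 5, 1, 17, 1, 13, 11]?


[0:3]: 34
[1:4]: 41
[2:5]: 44
[3:6]: 41
[4:7]: 32
[5:8]: 18
[6:9]: 23
[7:10]: 19
[8:11]: 31
[9:12]: 25

Max: 44 at [2:5]


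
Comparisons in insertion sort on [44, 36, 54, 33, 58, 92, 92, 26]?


Algorithm: insertion sort
Input: [44, 36, 54, 33, 58, 92, 92, 26]
Sorted: [26, 33, 36, 44, 54, 58, 92, 92]

15


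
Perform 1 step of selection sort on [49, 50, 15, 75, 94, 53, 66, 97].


Initial: [49, 50, 15, 75, 94, 53, 66, 97]
Step 1: min=15 at 2
  Swap: [15, 50, 49, 75, 94, 53, 66, 97]

After 1 step: [15, 50, 49, 75, 94, 53, 66, 97]


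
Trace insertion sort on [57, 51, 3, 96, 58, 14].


Initial: [57, 51, 3, 96, 58, 14]
Insert 51: [51, 57, 3, 96, 58, 14]
Insert 3: [3, 51, 57, 96, 58, 14]
Insert 96: [3, 51, 57, 96, 58, 14]
Insert 58: [3, 51, 57, 58, 96, 14]
Insert 14: [3, 14, 51, 57, 58, 96]

Sorted: [3, 14, 51, 57, 58, 96]


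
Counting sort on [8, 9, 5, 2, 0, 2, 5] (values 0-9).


Input: [8, 9, 5, 2, 0, 2, 5]
Counts: [1, 0, 2, 0, 0, 2, 0, 0, 1, 1]

Sorted: [0, 2, 2, 5, 5, 8, 9]


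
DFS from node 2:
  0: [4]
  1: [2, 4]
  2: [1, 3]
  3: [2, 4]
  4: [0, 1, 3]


Visit 2, push [3, 1]
Visit 1, push [4]
Visit 4, push [3, 0]
Visit 0, push []
Visit 3, push []

DFS order: [2, 1, 4, 0, 3]


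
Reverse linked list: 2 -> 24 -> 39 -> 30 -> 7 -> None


Step 1: curr=2, set curr.next=prev(None) | reversed so far: 2
Step 2: curr=24, set curr.next=prev(2) | reversed so far: 24 -> 2
Step 3: curr=39, set curr.next=prev(24) | reversed so far: 39 -> 24 -> 2
Step 4: curr=30, set curr.next=prev(39) | reversed so far: 30 -> 39 -> 24 -> 2
Step 5: curr=7, set curr.next=prev(30) | reversed so far: 7 -> 30 -> 39 -> 24 -> 2

7 -> 30 -> 39 -> 24 -> 2 -> None


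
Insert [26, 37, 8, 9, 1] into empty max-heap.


Insert 26: [26]
Insert 37: [37, 26]
Insert 8: [37, 26, 8]
Insert 9: [37, 26, 8, 9]
Insert 1: [37, 26, 8, 9, 1]

Final heap: [37, 26, 8, 9, 1]


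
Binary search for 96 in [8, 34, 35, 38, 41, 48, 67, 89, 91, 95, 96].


Step 1: lo=0, hi=10, mid=5, val=48
Step 2: lo=6, hi=10, mid=8, val=91
Step 3: lo=9, hi=10, mid=9, val=95
Step 4: lo=10, hi=10, mid=10, val=96

Found at index 10


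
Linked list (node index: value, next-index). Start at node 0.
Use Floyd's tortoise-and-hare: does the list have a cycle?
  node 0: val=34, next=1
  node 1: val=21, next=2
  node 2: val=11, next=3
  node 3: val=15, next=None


Floyd's tortoise (slow, +1) and hare (fast, +2):
  init: slow=0, fast=0
  step 1: slow=1, fast=2
  step 2: fast 2->3->None, no cycle

Cycle: no


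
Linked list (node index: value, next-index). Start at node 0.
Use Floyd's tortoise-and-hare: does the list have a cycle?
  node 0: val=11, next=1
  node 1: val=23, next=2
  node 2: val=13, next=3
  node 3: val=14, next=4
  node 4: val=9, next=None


Floyd's tortoise (slow, +1) and hare (fast, +2):
  init: slow=0, fast=0
  step 1: slow=1, fast=2
  step 2: slow=2, fast=4
  step 3: fast -> None, no cycle

Cycle: no


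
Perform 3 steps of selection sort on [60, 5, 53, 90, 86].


Initial: [60, 5, 53, 90, 86]
Step 1: min=5 at 1
  Swap: [5, 60, 53, 90, 86]
Step 2: min=53 at 2
  Swap: [5, 53, 60, 90, 86]
Step 3: min=60 at 2
  Swap: [5, 53, 60, 90, 86]

After 3 steps: [5, 53, 60, 90, 86]


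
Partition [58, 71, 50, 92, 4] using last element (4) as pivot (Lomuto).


Pivot: 4
Place pivot at 0: [4, 71, 50, 92, 58]

Partitioned: [4, 71, 50, 92, 58]


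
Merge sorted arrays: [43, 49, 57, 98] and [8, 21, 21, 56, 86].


Take 8 from B
Take 21 from B
Take 21 from B
Take 43 from A
Take 49 from A
Take 56 from B
Take 57 from A
Take 86 from B

Merged: [8, 21, 21, 43, 49, 56, 57, 86, 98]


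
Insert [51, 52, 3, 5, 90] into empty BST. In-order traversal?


Insert 51: root
Insert 52: R from 51
Insert 3: L from 51
Insert 5: L from 51 -> R from 3
Insert 90: R from 51 -> R from 52

In-order: [3, 5, 51, 52, 90]


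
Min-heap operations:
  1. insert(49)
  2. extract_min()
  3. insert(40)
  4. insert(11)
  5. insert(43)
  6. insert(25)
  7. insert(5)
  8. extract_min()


insert(49) -> [49]
extract_min()->49, []
insert(40) -> [40]
insert(11) -> [11, 40]
insert(43) -> [11, 40, 43]
insert(25) -> [11, 25, 43, 40]
insert(5) -> [5, 11, 43, 40, 25]
extract_min()->5, [11, 25, 43, 40]

Final heap: [11, 25, 43, 40]


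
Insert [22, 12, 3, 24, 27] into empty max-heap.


Insert 22: [22]
Insert 12: [22, 12]
Insert 3: [22, 12, 3]
Insert 24: [24, 22, 3, 12]
Insert 27: [27, 24, 3, 12, 22]

Final heap: [27, 24, 3, 12, 22]


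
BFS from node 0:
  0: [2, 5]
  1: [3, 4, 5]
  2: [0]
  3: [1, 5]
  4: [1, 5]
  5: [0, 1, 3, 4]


Visit 0, enqueue [2, 5]
Visit 2, enqueue []
Visit 5, enqueue [1, 3, 4]
Visit 1, enqueue []
Visit 3, enqueue []
Visit 4, enqueue []

BFS order: [0, 2, 5, 1, 3, 4]


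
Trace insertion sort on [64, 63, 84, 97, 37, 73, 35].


Initial: [64, 63, 84, 97, 37, 73, 35]
Insert 63: [63, 64, 84, 97, 37, 73, 35]
Insert 84: [63, 64, 84, 97, 37, 73, 35]
Insert 97: [63, 64, 84, 97, 37, 73, 35]
Insert 37: [37, 63, 64, 84, 97, 73, 35]
Insert 73: [37, 63, 64, 73, 84, 97, 35]
Insert 35: [35, 37, 63, 64, 73, 84, 97]

Sorted: [35, 37, 63, 64, 73, 84, 97]


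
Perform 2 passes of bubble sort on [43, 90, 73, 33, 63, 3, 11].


Initial: [43, 90, 73, 33, 63, 3, 11]
Pass 1: [43, 73, 33, 63, 3, 11, 90] (5 swaps)
Pass 2: [43, 33, 63, 3, 11, 73, 90] (4 swaps)

After 2 passes: [43, 33, 63, 3, 11, 73, 90]


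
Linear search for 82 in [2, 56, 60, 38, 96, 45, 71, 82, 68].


i=0: 2!=82
i=1: 56!=82
i=2: 60!=82
i=3: 38!=82
i=4: 96!=82
i=5: 45!=82
i=6: 71!=82
i=7: 82==82 found!

Found at 7, 8 comps


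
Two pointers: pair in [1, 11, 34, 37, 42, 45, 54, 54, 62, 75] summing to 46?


lo=0(1)+hi=9(75)=76
lo=0(1)+hi=8(62)=63
lo=0(1)+hi=7(54)=55
lo=0(1)+hi=6(54)=55
lo=0(1)+hi=5(45)=46

Yes: 1+45=46


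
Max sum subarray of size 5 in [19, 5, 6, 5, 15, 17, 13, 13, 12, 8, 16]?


[0:5]: 50
[1:6]: 48
[2:7]: 56
[3:8]: 63
[4:9]: 70
[5:10]: 63
[6:11]: 62

Max: 70 at [4:9]


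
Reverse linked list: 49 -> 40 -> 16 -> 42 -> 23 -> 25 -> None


Step 1: curr=49, set curr.next=prev(None) | reversed so far: 49
Step 2: curr=40, set curr.next=prev(49) | reversed so far: 40 -> 49
Step 3: curr=16, set curr.next=prev(40) | reversed so far: 16 -> 40 -> 49
Step 4: curr=42, set curr.next=prev(16) | reversed so far: 42 -> 16 -> 40 -> 49
Step 5: curr=23, set curr.next=prev(42) | reversed so far: 23 -> 42 -> 16 -> 40 -> 49
Step 6: curr=25, set curr.next=prev(23) | reversed so far: 25 -> 23 -> 42 -> 16 -> 40 -> 49

25 -> 23 -> 42 -> 16 -> 40 -> 49 -> None


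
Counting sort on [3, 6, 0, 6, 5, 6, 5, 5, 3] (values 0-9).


Input: [3, 6, 0, 6, 5, 6, 5, 5, 3]
Counts: [1, 0, 0, 2, 0, 3, 3, 0, 0, 0]

Sorted: [0, 3, 3, 5, 5, 5, 6, 6, 6]


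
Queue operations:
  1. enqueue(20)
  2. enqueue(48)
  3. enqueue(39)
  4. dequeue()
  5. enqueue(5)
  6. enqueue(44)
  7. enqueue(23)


enqueue(20) -> [20]
enqueue(48) -> [20, 48]
enqueue(39) -> [20, 48, 39]
dequeue()->20, [48, 39]
enqueue(5) -> [48, 39, 5]
enqueue(44) -> [48, 39, 5, 44]
enqueue(23) -> [48, 39, 5, 44, 23]

Final queue: [48, 39, 5, 44, 23]


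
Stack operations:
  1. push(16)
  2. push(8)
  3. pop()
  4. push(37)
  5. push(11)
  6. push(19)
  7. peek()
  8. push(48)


push(16) -> [16]
push(8) -> [16, 8]
pop()->8, [16]
push(37) -> [16, 37]
push(11) -> [16, 37, 11]
push(19) -> [16, 37, 11, 19]
peek()->19
push(48) -> [16, 37, 11, 19, 48]

Final stack: [16, 37, 11, 19, 48]


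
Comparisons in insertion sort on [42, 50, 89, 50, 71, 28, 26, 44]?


Algorithm: insertion sort
Input: [42, 50, 89, 50, 71, 28, 26, 44]
Sorted: [26, 28, 42, 44, 50, 50, 71, 89]

22


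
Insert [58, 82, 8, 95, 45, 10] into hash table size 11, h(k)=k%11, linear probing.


Insert 58: h=3 -> slot 3
Insert 82: h=5 -> slot 5
Insert 8: h=8 -> slot 8
Insert 95: h=7 -> slot 7
Insert 45: h=1 -> slot 1
Insert 10: h=10 -> slot 10

Table: [None, 45, None, 58, None, 82, None, 95, 8, None, 10]


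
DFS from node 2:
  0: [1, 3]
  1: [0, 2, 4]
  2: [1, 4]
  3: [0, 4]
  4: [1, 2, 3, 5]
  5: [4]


Visit 2, push [4, 1]
Visit 1, push [4, 0]
Visit 0, push [3]
Visit 3, push [4]
Visit 4, push [5]
Visit 5, push []

DFS order: [2, 1, 0, 3, 4, 5]


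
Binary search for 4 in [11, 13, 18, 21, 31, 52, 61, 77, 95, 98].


Step 1: lo=0, hi=9, mid=4, val=31
Step 2: lo=0, hi=3, mid=1, val=13
Step 3: lo=0, hi=0, mid=0, val=11

Not found


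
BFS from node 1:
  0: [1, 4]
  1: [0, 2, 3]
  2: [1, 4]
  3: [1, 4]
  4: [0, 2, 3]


Visit 1, enqueue [0, 2, 3]
Visit 0, enqueue [4]
Visit 2, enqueue []
Visit 3, enqueue []
Visit 4, enqueue []

BFS order: [1, 0, 2, 3, 4]


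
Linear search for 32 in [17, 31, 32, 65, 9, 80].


i=0: 17!=32
i=1: 31!=32
i=2: 32==32 found!

Found at 2, 3 comps


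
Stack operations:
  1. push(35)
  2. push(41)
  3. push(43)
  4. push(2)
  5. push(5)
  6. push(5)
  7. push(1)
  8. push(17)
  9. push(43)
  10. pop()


push(35) -> [35]
push(41) -> [35, 41]
push(43) -> [35, 41, 43]
push(2) -> [35, 41, 43, 2]
push(5) -> [35, 41, 43, 2, 5]
push(5) -> [35, 41, 43, 2, 5, 5]
push(1) -> [35, 41, 43, 2, 5, 5, 1]
push(17) -> [35, 41, 43, 2, 5, 5, 1, 17]
push(43) -> [35, 41, 43, 2, 5, 5, 1, 17, 43]
pop()->43, [35, 41, 43, 2, 5, 5, 1, 17]

Final stack: [35, 41, 43, 2, 5, 5, 1, 17]


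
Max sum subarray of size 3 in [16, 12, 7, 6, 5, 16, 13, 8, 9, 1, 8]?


[0:3]: 35
[1:4]: 25
[2:5]: 18
[3:6]: 27
[4:7]: 34
[5:8]: 37
[6:9]: 30
[7:10]: 18
[8:11]: 18

Max: 37 at [5:8]


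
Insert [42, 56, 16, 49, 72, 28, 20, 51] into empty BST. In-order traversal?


Insert 42: root
Insert 56: R from 42
Insert 16: L from 42
Insert 49: R from 42 -> L from 56
Insert 72: R from 42 -> R from 56
Insert 28: L from 42 -> R from 16
Insert 20: L from 42 -> R from 16 -> L from 28
Insert 51: R from 42 -> L from 56 -> R from 49

In-order: [16, 20, 28, 42, 49, 51, 56, 72]


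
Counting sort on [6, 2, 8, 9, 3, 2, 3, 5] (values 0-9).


Input: [6, 2, 8, 9, 3, 2, 3, 5]
Counts: [0, 0, 2, 2, 0, 1, 1, 0, 1, 1]

Sorted: [2, 2, 3, 3, 5, 6, 8, 9]


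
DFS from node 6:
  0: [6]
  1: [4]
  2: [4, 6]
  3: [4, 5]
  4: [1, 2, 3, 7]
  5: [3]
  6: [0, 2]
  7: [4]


Visit 6, push [2, 0]
Visit 0, push []
Visit 2, push [4]
Visit 4, push [7, 3, 1]
Visit 1, push []
Visit 3, push [5]
Visit 5, push []
Visit 7, push []

DFS order: [6, 0, 2, 4, 1, 3, 5, 7]


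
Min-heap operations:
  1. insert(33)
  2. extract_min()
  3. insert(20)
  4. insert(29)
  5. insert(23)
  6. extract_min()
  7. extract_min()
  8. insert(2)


insert(33) -> [33]
extract_min()->33, []
insert(20) -> [20]
insert(29) -> [20, 29]
insert(23) -> [20, 29, 23]
extract_min()->20, [23, 29]
extract_min()->23, [29]
insert(2) -> [2, 29]

Final heap: [2, 29]


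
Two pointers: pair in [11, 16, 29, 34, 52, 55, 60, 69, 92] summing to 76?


lo=0(11)+hi=8(92)=103
lo=0(11)+hi=7(69)=80
lo=0(11)+hi=6(60)=71
lo=1(16)+hi=6(60)=76

Yes: 16+60=76


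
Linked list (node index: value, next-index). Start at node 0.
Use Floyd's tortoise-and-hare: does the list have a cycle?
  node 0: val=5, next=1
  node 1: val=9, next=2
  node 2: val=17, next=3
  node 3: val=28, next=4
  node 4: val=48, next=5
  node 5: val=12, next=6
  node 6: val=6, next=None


Floyd's tortoise (slow, +1) and hare (fast, +2):
  init: slow=0, fast=0
  step 1: slow=1, fast=2
  step 2: slow=2, fast=4
  step 3: slow=3, fast=6
  step 4: fast -> None, no cycle

Cycle: no


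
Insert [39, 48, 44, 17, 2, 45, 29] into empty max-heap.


Insert 39: [39]
Insert 48: [48, 39]
Insert 44: [48, 39, 44]
Insert 17: [48, 39, 44, 17]
Insert 2: [48, 39, 44, 17, 2]
Insert 45: [48, 39, 45, 17, 2, 44]
Insert 29: [48, 39, 45, 17, 2, 44, 29]

Final heap: [48, 39, 45, 17, 2, 44, 29]


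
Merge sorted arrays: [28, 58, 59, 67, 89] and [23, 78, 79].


Take 23 from B
Take 28 from A
Take 58 from A
Take 59 from A
Take 67 from A
Take 78 from B
Take 79 from B

Merged: [23, 28, 58, 59, 67, 78, 79, 89]


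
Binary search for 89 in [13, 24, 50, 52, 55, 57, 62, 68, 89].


Step 1: lo=0, hi=8, mid=4, val=55
Step 2: lo=5, hi=8, mid=6, val=62
Step 3: lo=7, hi=8, mid=7, val=68
Step 4: lo=8, hi=8, mid=8, val=89

Found at index 8


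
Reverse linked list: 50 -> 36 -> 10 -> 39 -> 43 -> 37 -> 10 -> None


Step 1: curr=50, set curr.next=prev(None) | reversed so far: 50
Step 2: curr=36, set curr.next=prev(50) | reversed so far: 36 -> 50
Step 3: curr=10, set curr.next=prev(36) | reversed so far: 10 -> 36 -> 50
Step 4: curr=39, set curr.next=prev(10) | reversed so far: 39 -> 10 -> 36 -> 50
Step 5: curr=43, set curr.next=prev(39) | reversed so far: 43 -> 39 -> 10 -> 36 -> 50
Step 6: curr=37, set curr.next=prev(43) | reversed so far: 37 -> 43 -> 39 -> 10 -> 36 -> 50
Step 7: curr=10, set curr.next=prev(37) | reversed so far: 10 -> 37 -> 43 -> 39 -> 10 -> 36 -> 50

10 -> 37 -> 43 -> 39 -> 10 -> 36 -> 50 -> None


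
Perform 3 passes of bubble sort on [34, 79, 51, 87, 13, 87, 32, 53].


Initial: [34, 79, 51, 87, 13, 87, 32, 53]
Pass 1: [34, 51, 79, 13, 87, 32, 53, 87] (4 swaps)
Pass 2: [34, 51, 13, 79, 32, 53, 87, 87] (3 swaps)
Pass 3: [34, 13, 51, 32, 53, 79, 87, 87] (3 swaps)

After 3 passes: [34, 13, 51, 32, 53, 79, 87, 87]


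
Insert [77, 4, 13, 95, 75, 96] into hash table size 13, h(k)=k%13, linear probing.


Insert 77: h=12 -> slot 12
Insert 4: h=4 -> slot 4
Insert 13: h=0 -> slot 0
Insert 95: h=4, 1 probes -> slot 5
Insert 75: h=10 -> slot 10
Insert 96: h=5, 1 probes -> slot 6

Table: [13, None, None, None, 4, 95, 96, None, None, None, 75, None, 77]


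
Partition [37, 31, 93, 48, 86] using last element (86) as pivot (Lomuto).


Pivot: 86
  37 <= 86: advance i (no swap)
  31 <= 86: advance i (no swap)
  48 <= 86: swap -> [37, 31, 48, 93, 86]
Place pivot at 3: [37, 31, 48, 86, 93]

Partitioned: [37, 31, 48, 86, 93]


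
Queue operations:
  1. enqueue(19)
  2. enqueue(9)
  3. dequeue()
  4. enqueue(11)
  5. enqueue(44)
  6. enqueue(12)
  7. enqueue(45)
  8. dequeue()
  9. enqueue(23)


enqueue(19) -> [19]
enqueue(9) -> [19, 9]
dequeue()->19, [9]
enqueue(11) -> [9, 11]
enqueue(44) -> [9, 11, 44]
enqueue(12) -> [9, 11, 44, 12]
enqueue(45) -> [9, 11, 44, 12, 45]
dequeue()->9, [11, 44, 12, 45]
enqueue(23) -> [11, 44, 12, 45, 23]

Final queue: [11, 44, 12, 45, 23]


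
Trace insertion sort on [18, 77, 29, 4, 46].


Initial: [18, 77, 29, 4, 46]
Insert 77: [18, 77, 29, 4, 46]
Insert 29: [18, 29, 77, 4, 46]
Insert 4: [4, 18, 29, 77, 46]
Insert 46: [4, 18, 29, 46, 77]

Sorted: [4, 18, 29, 46, 77]


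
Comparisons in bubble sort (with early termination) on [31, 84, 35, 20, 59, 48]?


Algorithm: bubble sort (with early termination)
Input: [31, 84, 35, 20, 59, 48]
Sorted: [20, 31, 35, 48, 59, 84]

14


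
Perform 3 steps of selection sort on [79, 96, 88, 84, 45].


Initial: [79, 96, 88, 84, 45]
Step 1: min=45 at 4
  Swap: [45, 96, 88, 84, 79]
Step 2: min=79 at 4
  Swap: [45, 79, 88, 84, 96]
Step 3: min=84 at 3
  Swap: [45, 79, 84, 88, 96]

After 3 steps: [45, 79, 84, 88, 96]


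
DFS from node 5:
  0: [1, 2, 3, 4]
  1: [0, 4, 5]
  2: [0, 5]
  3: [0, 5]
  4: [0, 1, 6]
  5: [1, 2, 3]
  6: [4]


Visit 5, push [3, 2, 1]
Visit 1, push [4, 0]
Visit 0, push [4, 3, 2]
Visit 2, push []
Visit 3, push []
Visit 4, push [6]
Visit 6, push []

DFS order: [5, 1, 0, 2, 3, 4, 6]


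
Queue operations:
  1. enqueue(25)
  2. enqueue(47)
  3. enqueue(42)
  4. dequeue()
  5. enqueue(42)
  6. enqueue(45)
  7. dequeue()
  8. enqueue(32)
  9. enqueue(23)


enqueue(25) -> [25]
enqueue(47) -> [25, 47]
enqueue(42) -> [25, 47, 42]
dequeue()->25, [47, 42]
enqueue(42) -> [47, 42, 42]
enqueue(45) -> [47, 42, 42, 45]
dequeue()->47, [42, 42, 45]
enqueue(32) -> [42, 42, 45, 32]
enqueue(23) -> [42, 42, 45, 32, 23]

Final queue: [42, 42, 45, 32, 23]


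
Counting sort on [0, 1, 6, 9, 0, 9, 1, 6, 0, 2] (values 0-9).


Input: [0, 1, 6, 9, 0, 9, 1, 6, 0, 2]
Counts: [3, 2, 1, 0, 0, 0, 2, 0, 0, 2]

Sorted: [0, 0, 0, 1, 1, 2, 6, 6, 9, 9]


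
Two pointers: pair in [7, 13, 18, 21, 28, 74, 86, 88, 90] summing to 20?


lo=0(7)+hi=8(90)=97
lo=0(7)+hi=7(88)=95
lo=0(7)+hi=6(86)=93
lo=0(7)+hi=5(74)=81
lo=0(7)+hi=4(28)=35
lo=0(7)+hi=3(21)=28
lo=0(7)+hi=2(18)=25
lo=0(7)+hi=1(13)=20

Yes: 7+13=20


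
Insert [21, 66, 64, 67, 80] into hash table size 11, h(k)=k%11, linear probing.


Insert 21: h=10 -> slot 10
Insert 66: h=0 -> slot 0
Insert 64: h=9 -> slot 9
Insert 67: h=1 -> slot 1
Insert 80: h=3 -> slot 3

Table: [66, 67, None, 80, None, None, None, None, None, 64, 21]


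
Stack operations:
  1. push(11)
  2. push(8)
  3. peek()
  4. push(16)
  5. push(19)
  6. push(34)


push(11) -> [11]
push(8) -> [11, 8]
peek()->8
push(16) -> [11, 8, 16]
push(19) -> [11, 8, 16, 19]
push(34) -> [11, 8, 16, 19, 34]

Final stack: [11, 8, 16, 19, 34]


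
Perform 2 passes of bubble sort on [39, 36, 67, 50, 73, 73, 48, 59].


Initial: [39, 36, 67, 50, 73, 73, 48, 59]
Pass 1: [36, 39, 50, 67, 73, 48, 59, 73] (4 swaps)
Pass 2: [36, 39, 50, 67, 48, 59, 73, 73] (2 swaps)

After 2 passes: [36, 39, 50, 67, 48, 59, 73, 73]


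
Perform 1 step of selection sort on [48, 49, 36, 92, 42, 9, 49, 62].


Initial: [48, 49, 36, 92, 42, 9, 49, 62]
Step 1: min=9 at 5
  Swap: [9, 49, 36, 92, 42, 48, 49, 62]

After 1 step: [9, 49, 36, 92, 42, 48, 49, 62]


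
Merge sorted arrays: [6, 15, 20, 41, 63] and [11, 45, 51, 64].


Take 6 from A
Take 11 from B
Take 15 from A
Take 20 from A
Take 41 from A
Take 45 from B
Take 51 from B
Take 63 from A

Merged: [6, 11, 15, 20, 41, 45, 51, 63, 64]


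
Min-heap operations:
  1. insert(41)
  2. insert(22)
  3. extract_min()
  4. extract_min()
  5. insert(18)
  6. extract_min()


insert(41) -> [41]
insert(22) -> [22, 41]
extract_min()->22, [41]
extract_min()->41, []
insert(18) -> [18]
extract_min()->18, []

Final heap: []


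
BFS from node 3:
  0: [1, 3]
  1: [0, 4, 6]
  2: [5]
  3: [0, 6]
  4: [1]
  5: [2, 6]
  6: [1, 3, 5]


Visit 3, enqueue [0, 6]
Visit 0, enqueue [1]
Visit 6, enqueue [5]
Visit 1, enqueue [4]
Visit 5, enqueue [2]
Visit 4, enqueue []
Visit 2, enqueue []

BFS order: [3, 0, 6, 1, 5, 4, 2]


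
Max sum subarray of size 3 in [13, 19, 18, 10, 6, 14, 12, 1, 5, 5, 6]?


[0:3]: 50
[1:4]: 47
[2:5]: 34
[3:6]: 30
[4:7]: 32
[5:8]: 27
[6:9]: 18
[7:10]: 11
[8:11]: 16

Max: 50 at [0:3]


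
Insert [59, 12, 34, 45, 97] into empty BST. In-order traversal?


Insert 59: root
Insert 12: L from 59
Insert 34: L from 59 -> R from 12
Insert 45: L from 59 -> R from 12 -> R from 34
Insert 97: R from 59

In-order: [12, 34, 45, 59, 97]


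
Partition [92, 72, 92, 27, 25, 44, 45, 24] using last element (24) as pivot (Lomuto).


Pivot: 24
Place pivot at 0: [24, 72, 92, 27, 25, 44, 45, 92]

Partitioned: [24, 72, 92, 27, 25, 44, 45, 92]


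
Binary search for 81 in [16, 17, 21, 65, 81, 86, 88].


Step 1: lo=0, hi=6, mid=3, val=65
Step 2: lo=4, hi=6, mid=5, val=86
Step 3: lo=4, hi=4, mid=4, val=81

Found at index 4


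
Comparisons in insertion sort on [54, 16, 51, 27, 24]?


Algorithm: insertion sort
Input: [54, 16, 51, 27, 24]
Sorted: [16, 24, 27, 51, 54]

10


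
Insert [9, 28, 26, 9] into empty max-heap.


Insert 9: [9]
Insert 28: [28, 9]
Insert 26: [28, 9, 26]
Insert 9: [28, 9, 26, 9]

Final heap: [28, 9, 26, 9]


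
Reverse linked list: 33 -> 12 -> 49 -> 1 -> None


Step 1: curr=33, set curr.next=prev(None) | reversed so far: 33
Step 2: curr=12, set curr.next=prev(33) | reversed so far: 12 -> 33
Step 3: curr=49, set curr.next=prev(12) | reversed so far: 49 -> 12 -> 33
Step 4: curr=1, set curr.next=prev(49) | reversed so far: 1 -> 49 -> 12 -> 33

1 -> 49 -> 12 -> 33 -> None


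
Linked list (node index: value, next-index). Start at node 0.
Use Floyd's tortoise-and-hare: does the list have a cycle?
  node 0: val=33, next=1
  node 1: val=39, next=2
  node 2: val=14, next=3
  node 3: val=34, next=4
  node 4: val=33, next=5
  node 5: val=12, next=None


Floyd's tortoise (slow, +1) and hare (fast, +2):
  init: slow=0, fast=0
  step 1: slow=1, fast=2
  step 2: slow=2, fast=4
  step 3: fast 4->5->None, no cycle

Cycle: no


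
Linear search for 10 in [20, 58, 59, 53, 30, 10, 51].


i=0: 20!=10
i=1: 58!=10
i=2: 59!=10
i=3: 53!=10
i=4: 30!=10
i=5: 10==10 found!

Found at 5, 6 comps


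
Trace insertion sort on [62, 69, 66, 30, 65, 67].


Initial: [62, 69, 66, 30, 65, 67]
Insert 69: [62, 69, 66, 30, 65, 67]
Insert 66: [62, 66, 69, 30, 65, 67]
Insert 30: [30, 62, 66, 69, 65, 67]
Insert 65: [30, 62, 65, 66, 69, 67]
Insert 67: [30, 62, 65, 66, 67, 69]

Sorted: [30, 62, 65, 66, 67, 69]


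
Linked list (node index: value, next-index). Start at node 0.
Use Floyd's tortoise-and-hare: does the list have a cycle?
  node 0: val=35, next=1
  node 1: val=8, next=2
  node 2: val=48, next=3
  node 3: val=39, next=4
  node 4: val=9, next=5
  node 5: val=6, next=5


Floyd's tortoise (slow, +1) and hare (fast, +2):
  init: slow=0, fast=0
  step 1: slow=1, fast=2
  step 2: slow=2, fast=4
  step 3: slow=3, fast=5
  step 4: slow=4, fast=5
  step 5: slow=5, fast=5
  slow == fast at node 5: cycle detected

Cycle: yes


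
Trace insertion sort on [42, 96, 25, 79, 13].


Initial: [42, 96, 25, 79, 13]
Insert 96: [42, 96, 25, 79, 13]
Insert 25: [25, 42, 96, 79, 13]
Insert 79: [25, 42, 79, 96, 13]
Insert 13: [13, 25, 42, 79, 96]

Sorted: [13, 25, 42, 79, 96]


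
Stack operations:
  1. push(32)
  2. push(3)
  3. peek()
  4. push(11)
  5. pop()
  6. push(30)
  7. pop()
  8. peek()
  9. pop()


push(32) -> [32]
push(3) -> [32, 3]
peek()->3
push(11) -> [32, 3, 11]
pop()->11, [32, 3]
push(30) -> [32, 3, 30]
pop()->30, [32, 3]
peek()->3
pop()->3, [32]

Final stack: [32]


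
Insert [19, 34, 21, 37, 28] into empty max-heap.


Insert 19: [19]
Insert 34: [34, 19]
Insert 21: [34, 19, 21]
Insert 37: [37, 34, 21, 19]
Insert 28: [37, 34, 21, 19, 28]

Final heap: [37, 34, 21, 19, 28]


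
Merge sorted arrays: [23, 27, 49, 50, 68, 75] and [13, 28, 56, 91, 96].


Take 13 from B
Take 23 from A
Take 27 from A
Take 28 from B
Take 49 from A
Take 50 from A
Take 56 from B
Take 68 from A
Take 75 from A

Merged: [13, 23, 27, 28, 49, 50, 56, 68, 75, 91, 96]


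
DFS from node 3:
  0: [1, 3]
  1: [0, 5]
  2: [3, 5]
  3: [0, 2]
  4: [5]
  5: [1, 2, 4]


Visit 3, push [2, 0]
Visit 0, push [1]
Visit 1, push [5]
Visit 5, push [4, 2]
Visit 2, push []
Visit 4, push []

DFS order: [3, 0, 1, 5, 2, 4]


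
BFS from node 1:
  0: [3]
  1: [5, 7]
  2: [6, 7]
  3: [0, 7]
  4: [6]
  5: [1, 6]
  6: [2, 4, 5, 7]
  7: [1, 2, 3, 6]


Visit 1, enqueue [5, 7]
Visit 5, enqueue [6]
Visit 7, enqueue [2, 3]
Visit 6, enqueue [4]
Visit 2, enqueue []
Visit 3, enqueue [0]
Visit 4, enqueue []
Visit 0, enqueue []

BFS order: [1, 5, 7, 6, 2, 3, 4, 0]


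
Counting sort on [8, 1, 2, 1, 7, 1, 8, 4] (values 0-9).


Input: [8, 1, 2, 1, 7, 1, 8, 4]
Counts: [0, 3, 1, 0, 1, 0, 0, 1, 2, 0]

Sorted: [1, 1, 1, 2, 4, 7, 8, 8]


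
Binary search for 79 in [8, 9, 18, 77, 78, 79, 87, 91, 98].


Step 1: lo=0, hi=8, mid=4, val=78
Step 2: lo=5, hi=8, mid=6, val=87
Step 3: lo=5, hi=5, mid=5, val=79

Found at index 5


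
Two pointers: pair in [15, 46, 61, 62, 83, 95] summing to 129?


lo=0(15)+hi=5(95)=110
lo=1(46)+hi=5(95)=141
lo=1(46)+hi=4(83)=129

Yes: 46+83=129


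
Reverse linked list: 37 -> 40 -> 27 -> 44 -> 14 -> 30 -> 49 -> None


Step 1: curr=37, set curr.next=prev(None) | reversed so far: 37
Step 2: curr=40, set curr.next=prev(37) | reversed so far: 40 -> 37
Step 3: curr=27, set curr.next=prev(40) | reversed so far: 27 -> 40 -> 37
Step 4: curr=44, set curr.next=prev(27) | reversed so far: 44 -> 27 -> 40 -> 37
Step 5: curr=14, set curr.next=prev(44) | reversed so far: 14 -> 44 -> 27 -> 40 -> 37
Step 6: curr=30, set curr.next=prev(14) | reversed so far: 30 -> 14 -> 44 -> 27 -> 40 -> 37
Step 7: curr=49, set curr.next=prev(30) | reversed so far: 49 -> 30 -> 14 -> 44 -> 27 -> 40 -> 37

49 -> 30 -> 14 -> 44 -> 27 -> 40 -> 37 -> None


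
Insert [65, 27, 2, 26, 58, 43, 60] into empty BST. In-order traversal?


Insert 65: root
Insert 27: L from 65
Insert 2: L from 65 -> L from 27
Insert 26: L from 65 -> L from 27 -> R from 2
Insert 58: L from 65 -> R from 27
Insert 43: L from 65 -> R from 27 -> L from 58
Insert 60: L from 65 -> R from 27 -> R from 58

In-order: [2, 26, 27, 43, 58, 60, 65]


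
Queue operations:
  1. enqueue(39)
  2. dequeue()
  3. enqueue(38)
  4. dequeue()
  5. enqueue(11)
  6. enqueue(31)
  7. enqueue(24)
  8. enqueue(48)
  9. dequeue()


enqueue(39) -> [39]
dequeue()->39, []
enqueue(38) -> [38]
dequeue()->38, []
enqueue(11) -> [11]
enqueue(31) -> [11, 31]
enqueue(24) -> [11, 31, 24]
enqueue(48) -> [11, 31, 24, 48]
dequeue()->11, [31, 24, 48]

Final queue: [31, 24, 48]


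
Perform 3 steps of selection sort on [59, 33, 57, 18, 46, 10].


Initial: [59, 33, 57, 18, 46, 10]
Step 1: min=10 at 5
  Swap: [10, 33, 57, 18, 46, 59]
Step 2: min=18 at 3
  Swap: [10, 18, 57, 33, 46, 59]
Step 3: min=33 at 3
  Swap: [10, 18, 33, 57, 46, 59]

After 3 steps: [10, 18, 33, 57, 46, 59]


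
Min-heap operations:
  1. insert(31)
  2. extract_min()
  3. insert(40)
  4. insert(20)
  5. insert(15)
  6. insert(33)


insert(31) -> [31]
extract_min()->31, []
insert(40) -> [40]
insert(20) -> [20, 40]
insert(15) -> [15, 40, 20]
insert(33) -> [15, 33, 20, 40]

Final heap: [15, 33, 20, 40]


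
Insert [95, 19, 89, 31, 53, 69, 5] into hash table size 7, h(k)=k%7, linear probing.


Insert 95: h=4 -> slot 4
Insert 19: h=5 -> slot 5
Insert 89: h=5, 1 probes -> slot 6
Insert 31: h=3 -> slot 3
Insert 53: h=4, 3 probes -> slot 0
Insert 69: h=6, 2 probes -> slot 1
Insert 5: h=5, 4 probes -> slot 2

Table: [53, 69, 5, 31, 95, 19, 89]


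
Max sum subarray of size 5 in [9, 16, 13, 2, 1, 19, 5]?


[0:5]: 41
[1:6]: 51
[2:7]: 40

Max: 51 at [1:6]


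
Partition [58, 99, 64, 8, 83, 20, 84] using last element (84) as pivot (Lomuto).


Pivot: 84
  58 <= 84: advance i (no swap)
  64 <= 84: swap -> [58, 64, 99, 8, 83, 20, 84]
  8 <= 84: swap -> [58, 64, 8, 99, 83, 20, 84]
  83 <= 84: swap -> [58, 64, 8, 83, 99, 20, 84]
  20 <= 84: swap -> [58, 64, 8, 83, 20, 99, 84]
Place pivot at 5: [58, 64, 8, 83, 20, 84, 99]

Partitioned: [58, 64, 8, 83, 20, 84, 99]


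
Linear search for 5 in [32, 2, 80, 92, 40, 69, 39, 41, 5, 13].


i=0: 32!=5
i=1: 2!=5
i=2: 80!=5
i=3: 92!=5
i=4: 40!=5
i=5: 69!=5
i=6: 39!=5
i=7: 41!=5
i=8: 5==5 found!

Found at 8, 9 comps


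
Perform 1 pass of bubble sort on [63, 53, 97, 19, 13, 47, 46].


Initial: [63, 53, 97, 19, 13, 47, 46]
Pass 1: [53, 63, 19, 13, 47, 46, 97] (5 swaps)

After 1 pass: [53, 63, 19, 13, 47, 46, 97]


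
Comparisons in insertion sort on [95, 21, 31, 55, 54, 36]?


Algorithm: insertion sort
Input: [95, 21, 31, 55, 54, 36]
Sorted: [21, 31, 36, 54, 55, 95]

12


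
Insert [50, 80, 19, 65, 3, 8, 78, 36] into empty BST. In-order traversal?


Insert 50: root
Insert 80: R from 50
Insert 19: L from 50
Insert 65: R from 50 -> L from 80
Insert 3: L from 50 -> L from 19
Insert 8: L from 50 -> L from 19 -> R from 3
Insert 78: R from 50 -> L from 80 -> R from 65
Insert 36: L from 50 -> R from 19

In-order: [3, 8, 19, 36, 50, 65, 78, 80]


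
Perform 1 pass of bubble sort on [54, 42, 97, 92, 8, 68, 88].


Initial: [54, 42, 97, 92, 8, 68, 88]
Pass 1: [42, 54, 92, 8, 68, 88, 97] (5 swaps)

After 1 pass: [42, 54, 92, 8, 68, 88, 97]


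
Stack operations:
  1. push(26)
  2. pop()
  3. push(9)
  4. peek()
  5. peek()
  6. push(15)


push(26) -> [26]
pop()->26, []
push(9) -> [9]
peek()->9
peek()->9
push(15) -> [9, 15]

Final stack: [9, 15]


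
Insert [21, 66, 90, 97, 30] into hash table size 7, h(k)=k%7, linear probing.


Insert 21: h=0 -> slot 0
Insert 66: h=3 -> slot 3
Insert 90: h=6 -> slot 6
Insert 97: h=6, 2 probes -> slot 1
Insert 30: h=2 -> slot 2

Table: [21, 97, 30, 66, None, None, 90]


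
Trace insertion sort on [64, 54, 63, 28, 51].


Initial: [64, 54, 63, 28, 51]
Insert 54: [54, 64, 63, 28, 51]
Insert 63: [54, 63, 64, 28, 51]
Insert 28: [28, 54, 63, 64, 51]
Insert 51: [28, 51, 54, 63, 64]

Sorted: [28, 51, 54, 63, 64]


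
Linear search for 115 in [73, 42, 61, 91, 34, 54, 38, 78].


i=0: 73!=115
i=1: 42!=115
i=2: 61!=115
i=3: 91!=115
i=4: 34!=115
i=5: 54!=115
i=6: 38!=115
i=7: 78!=115

Not found, 8 comps


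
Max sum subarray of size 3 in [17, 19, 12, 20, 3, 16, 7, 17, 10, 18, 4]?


[0:3]: 48
[1:4]: 51
[2:5]: 35
[3:6]: 39
[4:7]: 26
[5:8]: 40
[6:9]: 34
[7:10]: 45
[8:11]: 32

Max: 51 at [1:4]


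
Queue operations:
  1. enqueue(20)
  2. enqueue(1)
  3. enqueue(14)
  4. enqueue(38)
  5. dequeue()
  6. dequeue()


enqueue(20) -> [20]
enqueue(1) -> [20, 1]
enqueue(14) -> [20, 1, 14]
enqueue(38) -> [20, 1, 14, 38]
dequeue()->20, [1, 14, 38]
dequeue()->1, [14, 38]

Final queue: [14, 38]


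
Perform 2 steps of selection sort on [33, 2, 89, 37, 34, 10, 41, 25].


Initial: [33, 2, 89, 37, 34, 10, 41, 25]
Step 1: min=2 at 1
  Swap: [2, 33, 89, 37, 34, 10, 41, 25]
Step 2: min=10 at 5
  Swap: [2, 10, 89, 37, 34, 33, 41, 25]

After 2 steps: [2, 10, 89, 37, 34, 33, 41, 25]


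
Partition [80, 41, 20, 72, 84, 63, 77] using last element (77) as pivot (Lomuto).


Pivot: 77
  41 <= 77: swap -> [41, 80, 20, 72, 84, 63, 77]
  20 <= 77: swap -> [41, 20, 80, 72, 84, 63, 77]
  72 <= 77: swap -> [41, 20, 72, 80, 84, 63, 77]
  63 <= 77: swap -> [41, 20, 72, 63, 84, 80, 77]
Place pivot at 4: [41, 20, 72, 63, 77, 80, 84]

Partitioned: [41, 20, 72, 63, 77, 80, 84]


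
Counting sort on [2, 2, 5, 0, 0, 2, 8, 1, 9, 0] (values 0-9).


Input: [2, 2, 5, 0, 0, 2, 8, 1, 9, 0]
Counts: [3, 1, 3, 0, 0, 1, 0, 0, 1, 1]

Sorted: [0, 0, 0, 1, 2, 2, 2, 5, 8, 9]


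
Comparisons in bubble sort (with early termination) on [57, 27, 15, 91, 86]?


Algorithm: bubble sort (with early termination)
Input: [57, 27, 15, 91, 86]
Sorted: [15, 27, 57, 86, 91]

9


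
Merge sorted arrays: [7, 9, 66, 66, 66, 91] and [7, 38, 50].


Take 7 from A
Take 7 from B
Take 9 from A
Take 38 from B
Take 50 from B

Merged: [7, 7, 9, 38, 50, 66, 66, 66, 91]


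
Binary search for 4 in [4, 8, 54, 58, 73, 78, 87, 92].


Step 1: lo=0, hi=7, mid=3, val=58
Step 2: lo=0, hi=2, mid=1, val=8
Step 3: lo=0, hi=0, mid=0, val=4

Found at index 0


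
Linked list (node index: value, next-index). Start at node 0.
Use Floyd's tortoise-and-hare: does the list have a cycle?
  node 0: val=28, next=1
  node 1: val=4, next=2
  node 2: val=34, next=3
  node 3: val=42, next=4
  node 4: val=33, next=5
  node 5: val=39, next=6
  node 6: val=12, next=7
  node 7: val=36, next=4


Floyd's tortoise (slow, +1) and hare (fast, +2):
  init: slow=0, fast=0
  step 1: slow=1, fast=2
  step 2: slow=2, fast=4
  step 3: slow=3, fast=6
  step 4: slow=4, fast=4
  slow == fast at node 4: cycle detected

Cycle: yes


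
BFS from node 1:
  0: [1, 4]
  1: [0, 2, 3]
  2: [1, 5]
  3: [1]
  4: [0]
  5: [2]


Visit 1, enqueue [0, 2, 3]
Visit 0, enqueue [4]
Visit 2, enqueue [5]
Visit 3, enqueue []
Visit 4, enqueue []
Visit 5, enqueue []

BFS order: [1, 0, 2, 3, 4, 5]


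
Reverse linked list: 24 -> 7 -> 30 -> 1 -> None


Step 1: curr=24, set curr.next=prev(None) | reversed so far: 24
Step 2: curr=7, set curr.next=prev(24) | reversed so far: 7 -> 24
Step 3: curr=30, set curr.next=prev(7) | reversed so far: 30 -> 7 -> 24
Step 4: curr=1, set curr.next=prev(30) | reversed so far: 1 -> 30 -> 7 -> 24

1 -> 30 -> 7 -> 24 -> None


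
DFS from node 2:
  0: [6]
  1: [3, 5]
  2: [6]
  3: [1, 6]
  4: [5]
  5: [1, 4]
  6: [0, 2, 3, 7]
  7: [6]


Visit 2, push [6]
Visit 6, push [7, 3, 0]
Visit 0, push []
Visit 3, push [1]
Visit 1, push [5]
Visit 5, push [4]
Visit 4, push []
Visit 7, push []

DFS order: [2, 6, 0, 3, 1, 5, 4, 7]


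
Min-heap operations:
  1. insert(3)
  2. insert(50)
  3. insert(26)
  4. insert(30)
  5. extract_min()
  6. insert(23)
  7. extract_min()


insert(3) -> [3]
insert(50) -> [3, 50]
insert(26) -> [3, 50, 26]
insert(30) -> [3, 30, 26, 50]
extract_min()->3, [26, 30, 50]
insert(23) -> [23, 26, 50, 30]
extract_min()->23, [26, 30, 50]

Final heap: [26, 30, 50]


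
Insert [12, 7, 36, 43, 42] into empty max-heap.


Insert 12: [12]
Insert 7: [12, 7]
Insert 36: [36, 7, 12]
Insert 43: [43, 36, 12, 7]
Insert 42: [43, 42, 12, 7, 36]

Final heap: [43, 42, 12, 7, 36]


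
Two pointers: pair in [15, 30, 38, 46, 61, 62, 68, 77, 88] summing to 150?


lo=0(15)+hi=8(88)=103
lo=1(30)+hi=8(88)=118
lo=2(38)+hi=8(88)=126
lo=3(46)+hi=8(88)=134
lo=4(61)+hi=8(88)=149
lo=5(62)+hi=8(88)=150

Yes: 62+88=150


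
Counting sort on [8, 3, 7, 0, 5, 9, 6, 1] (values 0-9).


Input: [8, 3, 7, 0, 5, 9, 6, 1]
Counts: [1, 1, 0, 1, 0, 1, 1, 1, 1, 1]

Sorted: [0, 1, 3, 5, 6, 7, 8, 9]


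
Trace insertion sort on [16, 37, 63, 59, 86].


Initial: [16, 37, 63, 59, 86]
Insert 37: [16, 37, 63, 59, 86]
Insert 63: [16, 37, 63, 59, 86]
Insert 59: [16, 37, 59, 63, 86]
Insert 86: [16, 37, 59, 63, 86]

Sorted: [16, 37, 59, 63, 86]


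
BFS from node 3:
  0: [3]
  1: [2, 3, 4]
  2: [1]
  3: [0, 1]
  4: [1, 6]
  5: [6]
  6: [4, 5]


Visit 3, enqueue [0, 1]
Visit 0, enqueue []
Visit 1, enqueue [2, 4]
Visit 2, enqueue []
Visit 4, enqueue [6]
Visit 6, enqueue [5]
Visit 5, enqueue []

BFS order: [3, 0, 1, 2, 4, 6, 5]


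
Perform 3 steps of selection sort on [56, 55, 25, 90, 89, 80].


Initial: [56, 55, 25, 90, 89, 80]
Step 1: min=25 at 2
  Swap: [25, 55, 56, 90, 89, 80]
Step 2: min=55 at 1
  Swap: [25, 55, 56, 90, 89, 80]
Step 3: min=56 at 2
  Swap: [25, 55, 56, 90, 89, 80]

After 3 steps: [25, 55, 56, 90, 89, 80]


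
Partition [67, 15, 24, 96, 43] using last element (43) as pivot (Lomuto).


Pivot: 43
  15 <= 43: swap -> [15, 67, 24, 96, 43]
  24 <= 43: swap -> [15, 24, 67, 96, 43]
Place pivot at 2: [15, 24, 43, 96, 67]

Partitioned: [15, 24, 43, 96, 67]


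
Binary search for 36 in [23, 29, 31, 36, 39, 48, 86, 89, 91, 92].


Step 1: lo=0, hi=9, mid=4, val=39
Step 2: lo=0, hi=3, mid=1, val=29
Step 3: lo=2, hi=3, mid=2, val=31
Step 4: lo=3, hi=3, mid=3, val=36

Found at index 3


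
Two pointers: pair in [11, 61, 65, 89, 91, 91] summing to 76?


lo=0(11)+hi=5(91)=102
lo=0(11)+hi=4(91)=102
lo=0(11)+hi=3(89)=100
lo=0(11)+hi=2(65)=76

Yes: 11+65=76


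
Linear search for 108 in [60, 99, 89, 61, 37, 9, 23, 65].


i=0: 60!=108
i=1: 99!=108
i=2: 89!=108
i=3: 61!=108
i=4: 37!=108
i=5: 9!=108
i=6: 23!=108
i=7: 65!=108

Not found, 8 comps


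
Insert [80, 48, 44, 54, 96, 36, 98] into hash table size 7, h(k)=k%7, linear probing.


Insert 80: h=3 -> slot 3
Insert 48: h=6 -> slot 6
Insert 44: h=2 -> slot 2
Insert 54: h=5 -> slot 5
Insert 96: h=5, 2 probes -> slot 0
Insert 36: h=1 -> slot 1
Insert 98: h=0, 4 probes -> slot 4

Table: [96, 36, 44, 80, 98, 54, 48]


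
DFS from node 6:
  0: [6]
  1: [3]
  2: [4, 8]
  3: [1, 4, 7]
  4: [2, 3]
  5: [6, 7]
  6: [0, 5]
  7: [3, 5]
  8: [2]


Visit 6, push [5, 0]
Visit 0, push []
Visit 5, push [7]
Visit 7, push [3]
Visit 3, push [4, 1]
Visit 1, push []
Visit 4, push [2]
Visit 2, push [8]
Visit 8, push []

DFS order: [6, 0, 5, 7, 3, 1, 4, 2, 8]


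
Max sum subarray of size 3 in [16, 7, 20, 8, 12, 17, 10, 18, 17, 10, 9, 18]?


[0:3]: 43
[1:4]: 35
[2:5]: 40
[3:6]: 37
[4:7]: 39
[5:8]: 45
[6:9]: 45
[7:10]: 45
[8:11]: 36
[9:12]: 37

Max: 45 at [5:8]


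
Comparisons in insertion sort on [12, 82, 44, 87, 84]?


Algorithm: insertion sort
Input: [12, 82, 44, 87, 84]
Sorted: [12, 44, 82, 84, 87]

6


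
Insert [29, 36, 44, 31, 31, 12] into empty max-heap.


Insert 29: [29]
Insert 36: [36, 29]
Insert 44: [44, 29, 36]
Insert 31: [44, 31, 36, 29]
Insert 31: [44, 31, 36, 29, 31]
Insert 12: [44, 31, 36, 29, 31, 12]

Final heap: [44, 31, 36, 29, 31, 12]


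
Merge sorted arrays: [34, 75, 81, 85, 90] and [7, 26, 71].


Take 7 from B
Take 26 from B
Take 34 from A
Take 71 from B

Merged: [7, 26, 34, 71, 75, 81, 85, 90]


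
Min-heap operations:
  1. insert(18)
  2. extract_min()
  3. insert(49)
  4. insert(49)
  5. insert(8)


insert(18) -> [18]
extract_min()->18, []
insert(49) -> [49]
insert(49) -> [49, 49]
insert(8) -> [8, 49, 49]

Final heap: [8, 49, 49]


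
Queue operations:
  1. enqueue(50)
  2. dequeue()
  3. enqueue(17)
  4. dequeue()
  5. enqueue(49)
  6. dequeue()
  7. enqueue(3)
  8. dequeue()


enqueue(50) -> [50]
dequeue()->50, []
enqueue(17) -> [17]
dequeue()->17, []
enqueue(49) -> [49]
dequeue()->49, []
enqueue(3) -> [3]
dequeue()->3, []

Final queue: []


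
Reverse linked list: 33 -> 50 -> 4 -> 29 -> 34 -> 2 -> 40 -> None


Step 1: curr=33, set curr.next=prev(None) | reversed so far: 33
Step 2: curr=50, set curr.next=prev(33) | reversed so far: 50 -> 33
Step 3: curr=4, set curr.next=prev(50) | reversed so far: 4 -> 50 -> 33
Step 4: curr=29, set curr.next=prev(4) | reversed so far: 29 -> 4 -> 50 -> 33
Step 5: curr=34, set curr.next=prev(29) | reversed so far: 34 -> 29 -> 4 -> 50 -> 33
Step 6: curr=2, set curr.next=prev(34) | reversed so far: 2 -> 34 -> 29 -> 4 -> 50 -> 33
Step 7: curr=40, set curr.next=prev(2) | reversed so far: 40 -> 2 -> 34 -> 29 -> 4 -> 50 -> 33

40 -> 2 -> 34 -> 29 -> 4 -> 50 -> 33 -> None
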